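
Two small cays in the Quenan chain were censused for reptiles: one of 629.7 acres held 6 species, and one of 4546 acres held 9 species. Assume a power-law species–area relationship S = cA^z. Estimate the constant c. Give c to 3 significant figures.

z = ln(S₂/S₁) / ln(A₂/A₁) = ln(9/6) / ln(4546/629.7) = 0.4055 / 1.9768 = 0.2051
c = S₁ / A₁^z = 6 / 629.7^0.2051 = 6 / 3.751 = 1.6

1.60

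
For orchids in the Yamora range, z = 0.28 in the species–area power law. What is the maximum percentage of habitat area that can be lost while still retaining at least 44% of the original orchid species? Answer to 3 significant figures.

94.7%

Need (A_new/A_old)^0.28 = 0.44, so A_new/A_old = 0.44^(1/0.28) = 0.44^3.571
ln(A_new/A_old) = ln 0.44 / 0.28 = -0.8210 / 0.28 = -2.9321
A_new/A_old = e^-2.9321 ≈ 0.05329
Fraction that can be lost = 1 − 0.05329 = 0.9467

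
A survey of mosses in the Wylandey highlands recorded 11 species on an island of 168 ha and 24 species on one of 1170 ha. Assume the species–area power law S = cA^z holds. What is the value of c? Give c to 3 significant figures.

z = ln(S₂/S₁) / ln(A₂/A₁) = ln(24/11) / ln(1170/168) = 0.7802 / 1.9408 = 0.4020
c = S₁ / A₁^z = 11 / 168^0.4020 = 11 / 7.844 = 1.402

1.40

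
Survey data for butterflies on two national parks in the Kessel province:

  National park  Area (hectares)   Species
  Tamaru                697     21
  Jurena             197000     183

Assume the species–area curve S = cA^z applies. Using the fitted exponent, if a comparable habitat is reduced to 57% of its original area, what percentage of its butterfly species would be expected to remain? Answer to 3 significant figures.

80.6%

z = ln(183/21) / ln(197000/697) = 2.1650 / 5.6442 = 0.3836
S_new/S_old = (A_new/A_old)^z = 0.57^0.3836 = exp(0.3836 × -0.5621) = 0.806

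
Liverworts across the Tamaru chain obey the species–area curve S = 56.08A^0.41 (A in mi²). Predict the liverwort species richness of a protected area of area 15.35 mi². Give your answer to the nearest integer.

172

S = 56.08 × 15.35^0.41
ln S = ln 56.08 + 0.41 × ln 15.35 = 4.0268 + 0.41 × 2.7311 = 5.1465
S = e^5.1465 ≈ 171.8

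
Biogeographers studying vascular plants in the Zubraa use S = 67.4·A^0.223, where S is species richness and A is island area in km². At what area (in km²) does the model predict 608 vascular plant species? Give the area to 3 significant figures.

19200 km²

608 = 67.4 × A^0.223  ⇒  A^0.223 = 608/67.4 = 9.021
ln A = ln(9.021) / 0.223 = 2.1995 / 0.223 = 9.8634
A = e^9.8634 ≈ 19213 km²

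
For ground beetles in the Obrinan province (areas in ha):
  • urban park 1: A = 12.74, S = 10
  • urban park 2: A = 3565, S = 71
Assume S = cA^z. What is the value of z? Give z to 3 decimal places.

Taking logs: ln S = ln c + z ln A, so z = (ln S₂ − ln S₁)/(ln A₂ − ln A₁).
z = ln(71/10) / ln(3565/12.74) = ln(7.1) / ln(279.8) = 1.9601 / 5.6342 = 0.3479

0.348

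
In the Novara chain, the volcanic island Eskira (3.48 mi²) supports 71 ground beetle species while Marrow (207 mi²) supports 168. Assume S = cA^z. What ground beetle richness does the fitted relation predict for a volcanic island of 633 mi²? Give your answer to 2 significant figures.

z = ln(168/71) / ln(207/3.48) = 0.8613 / 4.0857 = 0.2108
c = 71 / 3.48^0.2108 = 71 / 1.301 = 54.59
S₃ = 54.59 × 633^0.2108 = 54.59 × 3.895 ≈ 212.6

210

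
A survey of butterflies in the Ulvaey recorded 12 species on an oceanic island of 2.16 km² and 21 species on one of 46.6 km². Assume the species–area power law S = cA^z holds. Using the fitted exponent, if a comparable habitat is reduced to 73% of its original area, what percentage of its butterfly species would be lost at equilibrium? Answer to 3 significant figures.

z = ln(21/12) / ln(46.6/2.16) = 0.5596 / 3.0715 = 0.1822
S_new/S_old = (A_new/A_old)^z = 0.73^0.1822 = exp(0.1822 × -0.3147) = 0.9443
Fraction lost = 1 − 0.9443 = 0.05573

5.57%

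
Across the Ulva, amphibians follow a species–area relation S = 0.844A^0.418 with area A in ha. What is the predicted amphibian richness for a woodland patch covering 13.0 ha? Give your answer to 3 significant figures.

2.47

S = 0.844 × 13^0.418 = 0.844 × 2.922 ≈ 2.466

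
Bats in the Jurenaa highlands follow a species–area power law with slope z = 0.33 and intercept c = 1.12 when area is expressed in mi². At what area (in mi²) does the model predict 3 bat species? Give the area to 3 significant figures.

19.8 mi²

3 = 1.12 × A^0.33  ⇒  A^0.33 = 3/1.12 = 2.679
ln A = ln(2.679) / 0.33 = 0.9853 / 0.33 = 2.9857
A = e^2.9857 ≈ 19.8 mi²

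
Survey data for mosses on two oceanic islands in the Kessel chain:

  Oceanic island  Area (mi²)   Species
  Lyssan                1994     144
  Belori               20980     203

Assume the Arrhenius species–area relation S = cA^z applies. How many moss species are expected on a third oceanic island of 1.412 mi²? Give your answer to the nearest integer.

z = ln(203/144) / ln(20980/1994) = 0.3434 / 2.3534 = 0.1459
c = 144 / 1994^0.1459 = 144 / 3.03 = 47.52
S₃ = 47.52 × 1.412^0.1459 = 47.52 × 1.052 ≈ 49.98

50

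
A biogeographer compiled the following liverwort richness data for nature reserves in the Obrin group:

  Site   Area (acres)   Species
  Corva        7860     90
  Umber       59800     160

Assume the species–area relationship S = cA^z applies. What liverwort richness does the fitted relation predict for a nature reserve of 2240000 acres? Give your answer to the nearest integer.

z = ln(160/90) / ln(59800/7860) = 0.5754 / 2.0292 = 0.2835
c = 90 / 7860^0.2835 = 90 / 12.72 = 7.075
S₃ = 7.075 × 2240000^0.2835 = 7.075 × 63.18 ≈ 447

447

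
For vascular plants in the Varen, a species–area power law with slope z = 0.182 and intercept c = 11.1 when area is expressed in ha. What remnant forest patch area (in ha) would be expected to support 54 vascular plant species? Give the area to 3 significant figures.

54 = 11.1 × A^0.182  ⇒  A^0.182 = 54/11.1 = 4.865
ln A = ln(4.865) / 0.182 = 1.5820 / 0.182 = 8.6925
A = e^8.6925 ≈ 5958 ha

5960 ha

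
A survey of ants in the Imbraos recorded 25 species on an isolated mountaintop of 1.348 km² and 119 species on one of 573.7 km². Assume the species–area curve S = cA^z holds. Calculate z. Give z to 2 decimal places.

0.26

Taking logs: ln S = ln c + z ln A, so z = (ln S₂ − ln S₁)/(ln A₂ − ln A₁).
z = ln(119/25) / ln(573.7/1.348) = ln(4.76) / ln(425.6) = 1.5602 / 6.0535 = 0.2577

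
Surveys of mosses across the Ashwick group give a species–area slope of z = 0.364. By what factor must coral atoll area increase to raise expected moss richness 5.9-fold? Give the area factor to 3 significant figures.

131

(A₂/A₁)^0.364 = 5.9, so A₂/A₁ = 5.9^(1/0.364) = 5.9^2.747
ln(A₂/A₁) = ln 5.9 / 0.364 = 1.7750 / 0.364 = 4.8762
A₂/A₁ = e^4.8762 ≈ 131.1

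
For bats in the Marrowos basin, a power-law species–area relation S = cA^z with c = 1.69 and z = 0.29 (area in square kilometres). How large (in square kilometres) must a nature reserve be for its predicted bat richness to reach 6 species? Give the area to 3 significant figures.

6 = 1.69 × A^0.29  ⇒  A^0.29 = 6/1.69 = 3.55
ln A = ln(3.55) / 0.29 = 1.2670 / 0.29 = 4.3691
A = e^4.3691 ≈ 78.97 square kilometres

79.0 square kilometres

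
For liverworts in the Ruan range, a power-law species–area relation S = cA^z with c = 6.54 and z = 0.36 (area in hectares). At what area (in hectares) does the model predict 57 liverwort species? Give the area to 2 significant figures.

57 = 6.54 × A^0.36  ⇒  A^0.36 = 57/6.54 = 8.716
ln A = ln(8.716) / 0.36 = 2.1651 / 0.36 = 6.0142
A = e^6.0142 ≈ 409.2 hectares

410 hectares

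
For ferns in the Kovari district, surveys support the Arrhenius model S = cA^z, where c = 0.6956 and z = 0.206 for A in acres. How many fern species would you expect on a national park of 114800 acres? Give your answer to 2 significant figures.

S = 0.6956 × 114800^0.206
ln S = ln 0.6956 + 0.206 × ln 114800 = -0.3630 + 0.206 × 11.6509 = 2.0371
S = e^2.0371 ≈ 7.668

7.7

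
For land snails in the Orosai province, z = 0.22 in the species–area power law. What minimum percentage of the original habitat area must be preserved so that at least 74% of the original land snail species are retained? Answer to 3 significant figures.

25.4%

Need (A_new/A_old)^0.22 = 0.74, so A_new/A_old = 0.74^(1/0.22) = 0.74^4.545
ln(A_new/A_old) = ln 0.74 / 0.22 = -0.3011 / 0.22 = -1.3687
A_new/A_old = e^-1.3687 ≈ 0.2544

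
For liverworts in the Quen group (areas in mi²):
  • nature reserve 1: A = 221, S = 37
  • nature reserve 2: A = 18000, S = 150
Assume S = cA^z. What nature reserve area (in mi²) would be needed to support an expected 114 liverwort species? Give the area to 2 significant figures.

z = ln(150/37) / ln(18000/221) = 1.3997 / 4.4000 = 0.3181
c = 37 / 221^0.3181 = 37 / 5.569 = 6.644
A = (114/6.644)^(1/0.3181) ⇒ ln A = ln(17.16)/0.3181 = 8.9354
A = e^8.9354 ≈ 7597 mi²

7600 mi²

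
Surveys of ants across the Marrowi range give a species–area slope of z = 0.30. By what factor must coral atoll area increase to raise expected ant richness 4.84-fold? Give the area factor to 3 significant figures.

(A₂/A₁)^0.3 = 4.84, so A₂/A₁ = 4.84^(1/0.3) = 4.84^3.333
ln(A₂/A₁) = ln 4.84 / 0.3 = 1.5769 / 0.3 = 5.2564
A₂/A₁ = e^5.2564 ≈ 191.8

192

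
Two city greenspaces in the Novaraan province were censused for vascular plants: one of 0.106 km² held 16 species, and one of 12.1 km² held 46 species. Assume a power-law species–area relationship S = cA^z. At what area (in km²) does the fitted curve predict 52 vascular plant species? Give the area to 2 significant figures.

21 km²

z = ln(46/16) / ln(12.1/0.106) = 1.0561 / 4.7375 = 0.2229
c = 16 / 0.106^0.2229 = 16 / 0.6064 = 26.39
A = (52/26.39)^(1/0.2229) ⇒ ln A = ln(1.971)/0.2229 = 3.0432
A = e^3.0432 ≈ 20.97 km²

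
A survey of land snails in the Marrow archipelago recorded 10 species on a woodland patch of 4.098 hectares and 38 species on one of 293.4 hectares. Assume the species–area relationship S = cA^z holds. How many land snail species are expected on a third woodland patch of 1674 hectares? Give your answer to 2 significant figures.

z = ln(38/10) / ln(293.4/4.098) = 1.3350 / 4.2710 = 0.3126
c = 10 / 4.098^0.3126 = 10 / 1.554 = 6.435
S₃ = 6.435 × 1674^0.3126 = 6.435 × 10.18 ≈ 65.49

65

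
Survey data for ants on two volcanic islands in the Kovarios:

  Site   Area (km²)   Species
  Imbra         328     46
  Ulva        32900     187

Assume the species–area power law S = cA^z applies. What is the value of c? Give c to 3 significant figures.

7.89

z = ln(S₂/S₁) / ln(A₂/A₁) = ln(187/46) / ln(32900/328) = 1.4025 / 4.6082 = 0.3043
c = S₁ / A₁^z = 46 / 328^0.3043 = 46 / 5.83 = 7.89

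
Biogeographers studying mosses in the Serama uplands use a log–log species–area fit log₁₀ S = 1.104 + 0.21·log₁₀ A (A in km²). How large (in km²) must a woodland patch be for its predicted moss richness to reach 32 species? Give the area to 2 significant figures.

32 = 12.71 × A^0.21  ⇒  A^0.21 = 32/12.71 = 2.519
ln A = ln(2.519) / 0.21 = 0.9237 / 0.21 = 4.3985
A = e^4.3985 ≈ 81.33 km²

81 km²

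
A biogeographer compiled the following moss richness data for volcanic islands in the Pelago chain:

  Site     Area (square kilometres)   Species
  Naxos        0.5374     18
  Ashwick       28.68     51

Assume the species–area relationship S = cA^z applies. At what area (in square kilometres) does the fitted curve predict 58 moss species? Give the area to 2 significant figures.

47 square kilometres

z = ln(51/18) / ln(28.68/0.5374) = 1.0415 / 3.9772 = 0.2619
c = 18 / 0.5374^0.2619 = 18 / 0.8499 = 21.18
A = (58/21.18)^(1/0.2619) ⇒ ln A = ln(2.739)/0.2619 = 3.8474
A = e^3.8474 ≈ 46.87 square kilometres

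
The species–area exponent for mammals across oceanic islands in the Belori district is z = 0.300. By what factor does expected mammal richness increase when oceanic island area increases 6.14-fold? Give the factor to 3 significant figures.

1.72

S₂/S₁ = (A₂/A₁)^z = 6.14^0.3
ln(S₂/S₁) = 0.3 × ln 6.14 = 0.3 × 1.8148 = 0.5444
S₂/S₁ = e^0.5444 ≈ 1.724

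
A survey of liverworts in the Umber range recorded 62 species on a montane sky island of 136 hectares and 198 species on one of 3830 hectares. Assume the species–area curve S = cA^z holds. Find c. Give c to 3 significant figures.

11.2

z = ln(S₂/S₁) / ln(A₂/A₁) = ln(198/62) / ln(3830/136) = 1.1611 / 3.3380 = 0.3479
c = S₁ / A₁^z = 62 / 136^0.3479 = 62 / 5.523 = 11.23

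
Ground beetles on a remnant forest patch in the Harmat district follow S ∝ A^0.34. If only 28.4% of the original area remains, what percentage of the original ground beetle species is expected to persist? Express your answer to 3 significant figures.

S_new/S_old = (A_new/A_old)^z = 0.284^0.34
= exp(0.34 × ln 0.284) = exp(0.34 × -1.2588) = exp(-0.4280) ≈ 0.6518

65.2%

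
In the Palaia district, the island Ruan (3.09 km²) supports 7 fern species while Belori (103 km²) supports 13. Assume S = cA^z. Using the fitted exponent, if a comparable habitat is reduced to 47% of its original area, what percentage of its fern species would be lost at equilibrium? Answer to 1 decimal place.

z = ln(13/7) / ln(103/3.09) = 0.6190 / 3.5066 = 0.1765
S_new/S_old = (A_new/A_old)^z = 0.47^0.1765 = exp(0.1765 × -0.7550) = 0.8752
Fraction lost = 1 − 0.8752 = 0.1248

12.5%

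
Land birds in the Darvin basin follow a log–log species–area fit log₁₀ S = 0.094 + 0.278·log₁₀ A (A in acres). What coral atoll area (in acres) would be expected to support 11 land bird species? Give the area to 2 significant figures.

2600 acres

11 = 1.242 × A^0.278  ⇒  A^0.278 = 11/1.242 = 8.859
ln A = ln(8.859) / 0.278 = 2.1815 / 0.278 = 7.8470
A = e^7.8470 ≈ 2558 acres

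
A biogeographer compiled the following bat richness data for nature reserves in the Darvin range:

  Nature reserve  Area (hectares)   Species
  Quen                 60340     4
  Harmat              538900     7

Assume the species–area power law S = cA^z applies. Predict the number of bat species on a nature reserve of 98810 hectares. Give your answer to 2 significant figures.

z = ln(7/4) / ln(538900/60340) = 0.5596 / 2.1895 = 0.2556
c = 4 / 60340^0.2556 = 4 / 16.67 = 0.24
S₃ = 0.24 × 98810^0.2556 = 0.24 × 18.91 ≈ 4.537

4.5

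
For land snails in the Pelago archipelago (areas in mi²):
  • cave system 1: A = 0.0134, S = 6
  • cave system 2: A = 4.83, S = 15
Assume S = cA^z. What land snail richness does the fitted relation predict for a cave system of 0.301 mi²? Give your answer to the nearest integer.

z = ln(15/6) / ln(4.83/0.0134) = 0.9163 / 5.8873 = 0.1556
c = 6 / 0.0134^0.1556 = 6 / 0.5111 = 11.74
S₃ = 11.74 × 0.301^0.1556 = 11.74 × 0.8296 ≈ 9.738

10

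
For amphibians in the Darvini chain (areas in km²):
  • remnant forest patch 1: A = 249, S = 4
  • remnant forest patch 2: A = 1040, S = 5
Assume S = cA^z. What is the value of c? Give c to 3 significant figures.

1.69

z = ln(S₂/S₁) / ln(A₂/A₁) = ln(5/4) / ln(1040/249) = 0.2231 / 1.4295 = 0.1561
c = S₁ / A₁^z = 4 / 249^0.1561 = 4 / 2.366 = 1.691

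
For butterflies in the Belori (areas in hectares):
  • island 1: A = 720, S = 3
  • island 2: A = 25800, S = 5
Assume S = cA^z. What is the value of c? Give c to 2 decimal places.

z = ln(S₂/S₁) / ln(A₂/A₁) = ln(5/3) / ln(25800/720) = 0.5108 / 3.5789 = 0.1427
c = S₁ / A₁^z = 3 / 720^0.1427 = 3 / 2.558 = 1.173

1.17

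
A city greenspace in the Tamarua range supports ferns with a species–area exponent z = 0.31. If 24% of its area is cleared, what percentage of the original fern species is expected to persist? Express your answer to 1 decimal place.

S_new/S_old = (A_new/A_old)^z = 0.76^0.31
= exp(0.31 × ln 0.76) = exp(0.31 × -0.2744) = exp(-0.0851) ≈ 0.9184

91.8%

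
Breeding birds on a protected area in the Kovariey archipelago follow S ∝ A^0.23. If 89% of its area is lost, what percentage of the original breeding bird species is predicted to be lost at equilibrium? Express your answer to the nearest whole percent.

40%

S_new/S_old = (A_new/A_old)^z = 0.11^0.23
= exp(0.23 × ln 0.11) = exp(0.23 × -2.2073) = exp(-0.5077) ≈ 0.6019
Fraction lost = 1 − 0.6019 = 0.3981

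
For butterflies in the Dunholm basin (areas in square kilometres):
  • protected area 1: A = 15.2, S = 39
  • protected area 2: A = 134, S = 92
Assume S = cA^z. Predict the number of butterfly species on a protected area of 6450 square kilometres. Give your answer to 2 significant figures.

420

z = ln(92/39) / ln(134/15.2) = 0.8582 / 2.1765 = 0.3943
c = 39 / 15.2^0.3943 = 39 / 2.924 = 13.34
S₃ = 13.34 × 6450^0.3943 = 13.34 × 31.78 ≈ 423.8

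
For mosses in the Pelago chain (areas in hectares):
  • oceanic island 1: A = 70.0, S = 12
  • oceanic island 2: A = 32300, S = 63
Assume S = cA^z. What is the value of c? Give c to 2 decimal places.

z = ln(S₂/S₁) / ln(A₂/A₁) = ln(63/12) / ln(32300/70) = 1.6582 / 6.1343 = 0.2703
c = S₁ / A₁^z = 12 / 70^0.2703 = 12 / 3.153 = 3.806

3.81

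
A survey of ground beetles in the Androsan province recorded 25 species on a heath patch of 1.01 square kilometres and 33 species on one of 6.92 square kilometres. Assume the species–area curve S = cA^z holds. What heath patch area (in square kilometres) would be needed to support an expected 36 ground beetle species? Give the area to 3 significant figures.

z = ln(33/25) / ln(6.92/1.01) = 0.2776 / 1.9245 = 0.1443
c = 25 / 1.01^0.1443 = 25 / 1.001 = 24.96
A = (36/24.96)^(1/0.1443) ⇒ ln A = ln(1.442)/0.1443 = 2.5376
A = e^2.5376 ≈ 12.65 square kilometres

12.6 square kilometres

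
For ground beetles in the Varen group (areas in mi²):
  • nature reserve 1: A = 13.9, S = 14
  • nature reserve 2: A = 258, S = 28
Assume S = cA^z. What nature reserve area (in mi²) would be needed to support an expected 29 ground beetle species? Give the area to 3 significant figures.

299 mi²

z = ln(28/14) / ln(258/13.9) = 0.6931 / 2.9211 = 0.2373
c = 14 / 13.9^0.2373 = 14 / 1.867 = 7.497
A = (29/7.497)^(1/0.2373) ⇒ ln A = ln(3.868)/0.2373 = 5.7008
A = e^5.7008 ≈ 299.1 mi²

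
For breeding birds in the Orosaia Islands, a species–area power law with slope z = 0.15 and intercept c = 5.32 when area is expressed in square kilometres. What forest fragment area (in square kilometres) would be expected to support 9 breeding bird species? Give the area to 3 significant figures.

33.3 square kilometres

9 = 5.32 × A^0.15  ⇒  A^0.15 = 9/5.32 = 1.692
ln A = ln(1.692) / 0.15 = 0.5258 / 0.15 = 3.5050
A = e^3.5050 ≈ 33.28 square kilometres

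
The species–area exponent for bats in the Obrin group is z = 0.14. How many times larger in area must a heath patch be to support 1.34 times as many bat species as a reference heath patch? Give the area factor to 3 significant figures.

(A₂/A₁)^0.14 = 1.34, so A₂/A₁ = 1.34^(1/0.14) = 1.34^7.143
ln(A₂/A₁) = ln 1.34 / 0.14 = 0.2927 / 0.14 = 2.0905
A₂/A₁ = e^2.0905 ≈ 8.089

8.09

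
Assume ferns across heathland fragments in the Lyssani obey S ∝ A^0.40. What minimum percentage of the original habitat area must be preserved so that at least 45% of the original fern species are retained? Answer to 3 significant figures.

13.6%

Need (A_new/A_old)^0.4 = 0.45, so A_new/A_old = 0.45^(1/0.4) = 0.45^2.5
ln(A_new/A_old) = ln 0.45 / 0.4 = -0.7985 / 0.4 = -1.9963
A_new/A_old = e^-1.9963 ≈ 0.1358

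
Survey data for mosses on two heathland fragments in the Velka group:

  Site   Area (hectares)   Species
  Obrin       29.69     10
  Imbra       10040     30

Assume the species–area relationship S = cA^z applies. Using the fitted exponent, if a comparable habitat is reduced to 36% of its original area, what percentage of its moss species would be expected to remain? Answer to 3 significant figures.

82.5%

z = ln(30/10) / ln(10040/29.69) = 1.0986 / 5.8235 = 0.1887
S_new/S_old = (A_new/A_old)^z = 0.36^0.1887 = exp(0.1887 × -1.0217) = 0.8247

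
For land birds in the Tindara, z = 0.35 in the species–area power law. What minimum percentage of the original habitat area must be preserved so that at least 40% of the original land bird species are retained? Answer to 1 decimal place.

7.3%

Need (A_new/A_old)^0.35 = 0.4, so A_new/A_old = 0.4^(1/0.35) = 0.4^2.857
ln(A_new/A_old) = ln 0.4 / 0.35 = -0.9163 / 0.35 = -2.6180
A_new/A_old = e^-2.6180 ≈ 0.07295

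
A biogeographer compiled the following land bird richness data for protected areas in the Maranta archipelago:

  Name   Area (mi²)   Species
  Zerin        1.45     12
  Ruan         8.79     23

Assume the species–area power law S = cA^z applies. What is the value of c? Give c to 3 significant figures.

10.5

z = ln(S₂/S₁) / ln(A₂/A₁) = ln(23/12) / ln(8.79/1.45) = 0.6506 / 1.8021 = 0.3610
c = S₁ / A₁^z = 12 / 1.45^0.3610 = 12 / 1.144 = 10.49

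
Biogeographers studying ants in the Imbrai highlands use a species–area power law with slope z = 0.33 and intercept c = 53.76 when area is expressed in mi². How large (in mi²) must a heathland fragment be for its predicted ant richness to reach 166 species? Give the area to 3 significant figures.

30.5 mi²

166 = 53.76 × A^0.33  ⇒  A^0.33 = 166/53.76 = 3.088
ln A = ln(3.088) / 0.33 = 1.1275 / 0.33 = 3.4165
A = e^3.4165 ≈ 30.46 mi²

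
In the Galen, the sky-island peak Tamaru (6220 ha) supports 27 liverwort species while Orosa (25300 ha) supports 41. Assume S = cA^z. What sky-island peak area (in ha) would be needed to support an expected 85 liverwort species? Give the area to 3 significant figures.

293000 ha

z = ln(41/27) / ln(25300/6220) = 0.4177 / 1.4030 = 0.2977
c = 27 / 6220^0.2977 = 27 / 13.48 = 2.004
A = (85/2.004)^(1/0.2977) ⇒ ln A = ln(42.42)/0.2977 = 12.5873
A = e^12.5873 ≈ 292815 ha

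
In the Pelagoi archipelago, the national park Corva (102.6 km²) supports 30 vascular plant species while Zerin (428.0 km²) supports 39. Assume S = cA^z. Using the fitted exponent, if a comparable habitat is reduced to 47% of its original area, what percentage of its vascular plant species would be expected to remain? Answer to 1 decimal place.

87.0%

z = ln(39/30) / ln(428/102.6) = 0.2624 / 1.4283 = 0.1837
S_new/S_old = (A_new/A_old)^z = 0.47^0.1837 = exp(0.1837 × -0.7550) = 0.8705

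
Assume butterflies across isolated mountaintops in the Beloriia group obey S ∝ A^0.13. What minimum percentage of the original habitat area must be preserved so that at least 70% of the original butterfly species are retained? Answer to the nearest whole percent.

Need (A_new/A_old)^0.13 = 0.7, so A_new/A_old = 0.7^(1/0.13) = 0.7^7.692
ln(A_new/A_old) = ln 0.7 / 0.13 = -0.3567 / 0.13 = -2.7437
A_new/A_old = e^-2.7437 ≈ 0.06433

6%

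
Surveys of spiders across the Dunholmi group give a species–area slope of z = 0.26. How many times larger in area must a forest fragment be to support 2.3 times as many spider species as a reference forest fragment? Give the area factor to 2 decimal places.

(A₂/A₁)^0.26 = 2.3, so A₂/A₁ = 2.3^(1/0.26) = 2.3^3.846
ln(A₂/A₁) = ln 2.3 / 0.26 = 0.8329 / 0.26 = 3.2035
A₂/A₁ = e^3.2035 ≈ 24.62

24.62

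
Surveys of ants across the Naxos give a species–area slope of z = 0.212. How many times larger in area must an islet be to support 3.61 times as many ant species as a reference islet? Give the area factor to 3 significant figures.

426

(A₂/A₁)^0.212 = 3.61, so A₂/A₁ = 3.61^(1/0.212) = 3.61^4.717
ln(A₂/A₁) = ln 3.61 / 0.212 = 1.2837 / 0.212 = 6.0552
A₂/A₁ = e^6.0552 ≈ 426.3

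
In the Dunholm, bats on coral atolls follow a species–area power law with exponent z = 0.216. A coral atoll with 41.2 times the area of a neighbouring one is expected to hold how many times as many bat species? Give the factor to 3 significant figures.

S₂/S₁ = (A₂/A₁)^z = 41.2^0.216
ln(S₂/S₁) = 0.216 × ln 41.2 = 0.216 × 3.7184 = 0.8032
S₂/S₁ = e^0.8032 ≈ 2.233

2.23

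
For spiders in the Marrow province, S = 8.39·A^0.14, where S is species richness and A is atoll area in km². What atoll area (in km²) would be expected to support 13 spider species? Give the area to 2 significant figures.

23 km²

13 = 8.39 × A^0.14  ⇒  A^0.14 = 13/8.39 = 1.549
ln A = ln(1.549) / 0.14 = 0.4379 / 0.14 = 3.1279
A = e^3.1279 ≈ 22.83 km²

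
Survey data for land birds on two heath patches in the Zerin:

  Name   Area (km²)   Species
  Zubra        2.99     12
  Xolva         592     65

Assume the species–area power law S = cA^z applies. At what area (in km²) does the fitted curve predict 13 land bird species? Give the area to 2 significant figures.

z = ln(65/12) / ln(592/2.99) = 1.6895 / 5.2882 = 0.3195
c = 12 / 2.99^0.3195 = 12 / 1.419 = 8.457
A = (13/8.457)^(1/0.3195) ⇒ ln A = ln(1.537)/0.3195 = 1.3458
A = e^1.3458 ≈ 3.841 km²

3.8 km²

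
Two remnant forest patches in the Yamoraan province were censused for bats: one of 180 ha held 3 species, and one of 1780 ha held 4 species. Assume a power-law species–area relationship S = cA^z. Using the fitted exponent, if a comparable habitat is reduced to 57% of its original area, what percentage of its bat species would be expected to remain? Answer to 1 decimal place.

93.2%

z = ln(4/3) / ln(1780/180) = 0.2877 / 2.2914 = 0.1255
S_new/S_old = (A_new/A_old)^z = 0.57^0.1255 = exp(0.1255 × -0.5621) = 0.9319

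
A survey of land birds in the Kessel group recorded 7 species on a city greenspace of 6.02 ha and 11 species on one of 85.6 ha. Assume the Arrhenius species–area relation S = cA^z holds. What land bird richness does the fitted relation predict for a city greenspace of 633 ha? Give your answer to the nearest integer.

z = ln(11/7) / ln(85.6/6.02) = 0.4520 / 2.6546 = 0.1703
c = 7 / 6.02^0.1703 = 7 / 1.357 = 5.157
S₃ = 5.157 × 633^0.1703 = 5.157 × 2.999 ≈ 15.46

15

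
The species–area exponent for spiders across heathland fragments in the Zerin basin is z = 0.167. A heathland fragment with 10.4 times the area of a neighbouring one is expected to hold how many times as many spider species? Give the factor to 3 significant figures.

S₂/S₁ = (A₂/A₁)^z = 10.4^0.167
ln(S₂/S₁) = 0.167 × ln 10.4 = 0.167 × 2.3418 = 0.3911
S₂/S₁ = e^0.3911 ≈ 1.479

1.48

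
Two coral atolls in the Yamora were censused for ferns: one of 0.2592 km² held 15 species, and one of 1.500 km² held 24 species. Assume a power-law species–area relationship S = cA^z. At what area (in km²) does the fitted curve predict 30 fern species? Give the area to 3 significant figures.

z = ln(24/15) / ln(1.5/0.2592) = 0.4700 / 1.7556 = 0.2677
c = 15 / 0.2592^0.2677 = 15 / 0.6967 = 21.53
A = (30/21.53)^(1/0.2677) ⇒ ln A = ln(1.393)/0.2677 = 1.2390
A = e^1.2390 ≈ 3.452 km²

3.45 km²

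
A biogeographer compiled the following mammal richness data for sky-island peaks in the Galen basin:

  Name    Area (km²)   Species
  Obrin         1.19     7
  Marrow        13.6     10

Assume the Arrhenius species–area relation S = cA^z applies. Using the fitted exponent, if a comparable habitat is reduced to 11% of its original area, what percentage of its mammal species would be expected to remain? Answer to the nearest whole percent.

72%

z = ln(10/7) / ln(13.6/1.19) = 0.3567 / 2.4361 = 0.1464
S_new/S_old = (A_new/A_old)^z = 0.11^0.1464 = exp(0.1464 × -2.2073) = 0.7239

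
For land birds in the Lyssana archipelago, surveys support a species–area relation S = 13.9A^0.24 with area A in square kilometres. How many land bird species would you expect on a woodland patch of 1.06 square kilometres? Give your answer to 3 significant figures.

14.1

S = 13.9 × 1.06^0.24
ln S = ln 13.9 + 0.24 × ln 1.06 = 2.6319 + 0.24 × 0.0583 = 2.6459
S = e^2.6459 ≈ 14.1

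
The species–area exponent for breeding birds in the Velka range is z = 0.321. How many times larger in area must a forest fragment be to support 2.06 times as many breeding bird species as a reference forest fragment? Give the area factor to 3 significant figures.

(A₂/A₁)^0.321 = 2.06, so A₂/A₁ = 2.06^(1/0.321) = 2.06^3.115
ln(A₂/A₁) = ln 2.06 / 0.321 = 0.7227 / 0.321 = 2.2514
A₂/A₁ = e^2.2514 ≈ 9.501

9.50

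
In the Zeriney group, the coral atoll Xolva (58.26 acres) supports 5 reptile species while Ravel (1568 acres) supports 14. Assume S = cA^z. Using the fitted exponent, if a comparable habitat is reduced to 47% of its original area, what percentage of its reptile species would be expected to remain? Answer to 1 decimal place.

z = ln(14/5) / ln(1568/58.26) = 1.0296 / 3.2926 = 0.3127
S_new/S_old = (A_new/A_old)^z = 0.47^0.3127 = exp(0.3127 × -0.7550) = 0.7897

79.0%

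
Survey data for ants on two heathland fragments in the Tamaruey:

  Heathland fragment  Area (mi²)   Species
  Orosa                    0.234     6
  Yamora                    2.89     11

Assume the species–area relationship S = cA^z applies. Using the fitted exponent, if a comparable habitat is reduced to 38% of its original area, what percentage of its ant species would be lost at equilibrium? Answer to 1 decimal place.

z = ln(11/6) / ln(2.89/0.234) = 0.6061 / 2.5137 = 0.2411
S_new/S_old = (A_new/A_old)^z = 0.38^0.2411 = exp(0.2411 × -0.9676) = 0.7919
Fraction lost = 1 − 0.7919 = 0.2081

20.8%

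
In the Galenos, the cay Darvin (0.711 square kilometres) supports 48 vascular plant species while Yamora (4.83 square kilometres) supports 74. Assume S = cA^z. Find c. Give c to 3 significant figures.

51.8

z = ln(S₂/S₁) / ln(A₂/A₁) = ln(74/48) / ln(4.83/0.711) = 0.4329 / 1.9159 = 0.2259
c = S₁ / A₁^z = 48 / 0.711^0.2259 = 48 / 0.9258 = 51.85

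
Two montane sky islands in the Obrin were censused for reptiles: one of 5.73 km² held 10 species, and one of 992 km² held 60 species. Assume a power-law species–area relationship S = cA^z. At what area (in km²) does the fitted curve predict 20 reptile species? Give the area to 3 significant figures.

z = ln(60/10) / ln(992/5.73) = 1.7918 / 5.1540 = 0.3476
c = 10 / 5.73^0.3476 = 10 / 1.835 = 5.45
A = (20/5.45)^(1/0.3476) ⇒ ln A = ln(3.669)/0.3476 = 3.7396
A = e^3.7396 ≈ 42.08 km²

42.1 km²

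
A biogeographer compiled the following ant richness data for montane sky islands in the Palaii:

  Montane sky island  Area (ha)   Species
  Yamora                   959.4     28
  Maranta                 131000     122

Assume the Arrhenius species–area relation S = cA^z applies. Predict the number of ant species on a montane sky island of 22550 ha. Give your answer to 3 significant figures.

z = ln(122/28) / ln(131000/959.4) = 1.4718 / 4.9166 = 0.2994
c = 28 / 959.4^0.2994 = 28 / 7.81 = 3.585
S₃ = 3.585 × 22550^0.2994 = 3.585 × 20.1 ≈ 72.05

72.0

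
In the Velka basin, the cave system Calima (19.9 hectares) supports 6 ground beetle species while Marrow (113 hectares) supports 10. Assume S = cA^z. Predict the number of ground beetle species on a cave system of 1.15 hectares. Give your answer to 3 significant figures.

z = ln(10/6) / ln(113/19.9) = 0.5108 / 1.7367 = 0.2941
c = 6 / 19.9^0.2941 = 6 / 2.41 = 2.489
S₃ = 2.489 × 1.15^0.2941 = 2.489 × 1.042 ≈ 2.594

2.59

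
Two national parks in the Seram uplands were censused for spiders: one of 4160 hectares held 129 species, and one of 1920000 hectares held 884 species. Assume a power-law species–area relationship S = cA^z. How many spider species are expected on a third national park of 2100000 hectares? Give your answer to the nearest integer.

z = ln(884/129) / ln(1920000/4160) = 1.9246 / 6.1346 = 0.3137
c = 129 / 4160^0.3137 = 129 / 13.66 = 9.444
S₃ = 9.444 × 2100000^0.3137 = 9.444 × 96.28 ≈ 909.2

909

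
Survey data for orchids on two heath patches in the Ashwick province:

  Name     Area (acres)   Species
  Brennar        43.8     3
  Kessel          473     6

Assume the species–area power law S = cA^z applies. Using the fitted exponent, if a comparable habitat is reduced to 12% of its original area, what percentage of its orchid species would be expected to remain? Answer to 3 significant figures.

53.9%

z = ln(6/3) / ln(473/43.8) = 0.6931 / 2.3795 = 0.2913
S_new/S_old = (A_new/A_old)^z = 0.12^0.2913 = exp(0.2913 × -2.1203) = 0.5392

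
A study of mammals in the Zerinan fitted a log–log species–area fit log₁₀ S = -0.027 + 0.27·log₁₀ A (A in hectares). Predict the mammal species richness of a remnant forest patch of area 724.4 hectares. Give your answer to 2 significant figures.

S = 0.9397 × 724.4^0.27 = 0.9397 × 5.918 ≈ 5.562

5.6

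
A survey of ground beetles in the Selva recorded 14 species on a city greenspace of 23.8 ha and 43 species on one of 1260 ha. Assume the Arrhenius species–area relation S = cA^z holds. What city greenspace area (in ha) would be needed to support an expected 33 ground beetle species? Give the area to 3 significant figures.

z = ln(43/14) / ln(1260/23.8) = 1.1221 / 3.9692 = 0.2827
c = 14 / 23.8^0.2827 = 14 / 2.45 = 5.714
A = (33/5.714)^(1/0.2827) ⇒ ln A = ln(5.775)/0.2827 = 6.2026
A = e^6.2026 ≈ 494 ha

494 ha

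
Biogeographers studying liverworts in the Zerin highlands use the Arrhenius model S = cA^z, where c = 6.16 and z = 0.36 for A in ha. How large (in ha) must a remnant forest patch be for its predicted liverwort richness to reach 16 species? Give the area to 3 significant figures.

14.2 ha

16 = 6.16 × A^0.36  ⇒  A^0.36 = 16/6.16 = 2.597
ln A = ln(2.597) / 0.36 = 0.9545 / 0.36 = 2.6514
A = e^2.6514 ≈ 14.17 ha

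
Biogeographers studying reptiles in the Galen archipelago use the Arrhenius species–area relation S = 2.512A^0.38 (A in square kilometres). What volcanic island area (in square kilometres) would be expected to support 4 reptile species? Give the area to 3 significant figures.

4 = 2.512 × A^0.38  ⇒  A^0.38 = 4/2.512 = 1.592
ln A = ln(1.592) / 0.38 = 0.4652 / 0.38 = 1.2243
A = e^1.2243 ≈ 3.402 square kilometres

3.40 square kilometres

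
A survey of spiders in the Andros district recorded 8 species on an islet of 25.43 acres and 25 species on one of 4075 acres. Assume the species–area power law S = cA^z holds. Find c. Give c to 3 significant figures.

z = ln(S₂/S₁) / ln(A₂/A₁) = ln(25/8) / ln(4075/25.43) = 1.1394 / 5.0767 = 0.2244
c = S₁ / A₁^z = 8 / 25.43^0.2244 = 8 / 2.067 = 3.87

3.87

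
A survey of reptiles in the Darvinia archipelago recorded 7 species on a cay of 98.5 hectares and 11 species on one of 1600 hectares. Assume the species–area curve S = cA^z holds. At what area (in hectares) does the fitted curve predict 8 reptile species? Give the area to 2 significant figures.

220 hectares

z = ln(11/7) / ln(1600/98.5) = 0.4520 / 2.7877 = 0.1621
c = 7 / 98.5^0.1621 = 7 / 2.105 = 3.326
A = (8/3.326)^(1/0.1621) ⇒ ln A = ln(2.405)/0.1621 = 5.4136
A = e^5.4136 ≈ 224.4 hectares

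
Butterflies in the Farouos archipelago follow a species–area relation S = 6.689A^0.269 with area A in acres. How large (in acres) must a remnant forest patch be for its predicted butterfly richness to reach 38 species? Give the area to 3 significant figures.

38 = 6.689 × A^0.269  ⇒  A^0.269 = 38/6.689 = 5.681
ln A = ln(5.681) / 0.269 = 1.7371 / 0.269 = 6.4577
A = e^6.4577 ≈ 637.6 acres

638 acres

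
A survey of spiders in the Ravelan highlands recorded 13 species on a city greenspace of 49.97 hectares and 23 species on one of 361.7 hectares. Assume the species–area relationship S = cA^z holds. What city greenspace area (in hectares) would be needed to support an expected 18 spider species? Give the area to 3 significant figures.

155 hectares

z = ln(23/13) / ln(361.7/49.97) = 0.5705 / 1.9794 = 0.2882
c = 13 / 49.97^0.2882 = 13 / 3.088 = 4.21
A = (18/4.21)^(1/0.2882) ⇒ ln A = ln(4.275)/0.2882 = 5.0404
A = e^5.0404 ≈ 154.5 hectares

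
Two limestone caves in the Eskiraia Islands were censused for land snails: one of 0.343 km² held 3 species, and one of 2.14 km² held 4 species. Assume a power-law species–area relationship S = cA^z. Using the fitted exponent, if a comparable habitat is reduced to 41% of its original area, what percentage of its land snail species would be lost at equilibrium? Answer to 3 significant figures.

z = ln(4/3) / ln(2.14/0.343) = 0.2877 / 1.8308 = 0.1571
S_new/S_old = (A_new/A_old)^z = 0.41^0.1571 = exp(0.1571 × -0.8916) = 0.8693
Fraction lost = 1 − 0.8693 = 0.1307

13.1%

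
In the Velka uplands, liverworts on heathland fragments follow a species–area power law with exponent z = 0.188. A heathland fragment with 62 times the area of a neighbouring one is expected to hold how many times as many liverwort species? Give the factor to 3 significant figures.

S₂/S₁ = (A₂/A₁)^z = 62^0.188
ln(S₂/S₁) = 0.188 × ln 62 = 0.188 × 4.1271 = 0.7759
S₂/S₁ = e^0.7759 ≈ 2.173

2.17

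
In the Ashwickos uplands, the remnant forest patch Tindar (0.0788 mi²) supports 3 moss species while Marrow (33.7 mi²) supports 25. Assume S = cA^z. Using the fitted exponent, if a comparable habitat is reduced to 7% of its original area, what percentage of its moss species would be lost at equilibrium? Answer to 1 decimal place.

60.6%

z = ln(25/3) / ln(33.7/0.0788) = 2.1203 / 6.0583 = 0.3500
S_new/S_old = (A_new/A_old)^z = 0.07^0.3500 = exp(0.3500 × -2.6593) = 0.3943
Fraction lost = 1 − 0.3943 = 0.6057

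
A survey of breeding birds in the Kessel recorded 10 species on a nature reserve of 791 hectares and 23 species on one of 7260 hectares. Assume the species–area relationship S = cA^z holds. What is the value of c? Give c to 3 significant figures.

z = ln(S₂/S₁) / ln(A₂/A₁) = ln(23/10) / ln(7260/791) = 0.8329 / 2.2168 = 0.3757
c = S₁ / A₁^z = 10 / 791^0.3757 = 10 / 12.27 = 0.8149

0.815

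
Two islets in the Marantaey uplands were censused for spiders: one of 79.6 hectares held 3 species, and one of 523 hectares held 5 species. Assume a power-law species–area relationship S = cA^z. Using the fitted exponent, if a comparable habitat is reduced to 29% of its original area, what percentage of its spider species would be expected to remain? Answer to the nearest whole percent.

71%

z = ln(5/3) / ln(523/79.6) = 0.5108 / 1.8826 = 0.2713
S_new/S_old = (A_new/A_old)^z = 0.29^0.2713 = exp(0.2713 × -1.2379) = 0.7147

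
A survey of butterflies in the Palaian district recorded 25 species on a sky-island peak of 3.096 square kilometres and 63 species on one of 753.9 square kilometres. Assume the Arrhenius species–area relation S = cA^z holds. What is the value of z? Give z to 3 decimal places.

0.168

Taking logs: ln S = ln c + z ln A, so z = (ln S₂ − ln S₁)/(ln A₂ − ln A₁).
z = ln(63/25) / ln(753.9/3.096) = ln(2.52) / ln(243.5) = 0.9243 / 5.4951 = 0.1682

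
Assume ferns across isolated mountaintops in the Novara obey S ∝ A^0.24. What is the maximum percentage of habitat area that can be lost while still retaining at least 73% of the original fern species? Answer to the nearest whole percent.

Need (A_new/A_old)^0.24 = 0.73, so A_new/A_old = 0.73^(1/0.24) = 0.73^4.167
ln(A_new/A_old) = ln 0.73 / 0.24 = -0.3147 / 0.24 = -1.3113
A_new/A_old = e^-1.3113 ≈ 0.2695
Fraction that can be lost = 1 − 0.2695 = 0.7305

73%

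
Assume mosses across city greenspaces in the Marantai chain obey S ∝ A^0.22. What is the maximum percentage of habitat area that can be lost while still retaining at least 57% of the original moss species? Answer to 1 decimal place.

Need (A_new/A_old)^0.22 = 0.57, so A_new/A_old = 0.57^(1/0.22) = 0.57^4.545
ln(A_new/A_old) = ln 0.57 / 0.22 = -0.5621 / 0.22 = -2.5551
A_new/A_old = e^-2.5551 ≈ 0.07769
Fraction that can be lost = 1 − 0.07769 = 0.9223

92.2%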